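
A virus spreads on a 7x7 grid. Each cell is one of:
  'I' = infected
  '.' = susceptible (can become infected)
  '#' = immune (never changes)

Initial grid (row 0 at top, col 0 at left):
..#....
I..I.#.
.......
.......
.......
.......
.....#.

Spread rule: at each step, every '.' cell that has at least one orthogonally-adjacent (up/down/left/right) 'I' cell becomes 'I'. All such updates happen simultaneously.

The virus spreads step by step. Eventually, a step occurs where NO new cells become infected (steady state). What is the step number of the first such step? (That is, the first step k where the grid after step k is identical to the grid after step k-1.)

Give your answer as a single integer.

Answer: 9

Derivation:
Step 0 (initial): 2 infected
Step 1: +7 new -> 9 infected
Step 2: +7 new -> 16 infected
Step 3: +7 new -> 23 infected
Step 4: +8 new -> 31 infected
Step 5: +8 new -> 39 infected
Step 6: +5 new -> 44 infected
Step 7: +1 new -> 45 infected
Step 8: +1 new -> 46 infected
Step 9: +0 new -> 46 infected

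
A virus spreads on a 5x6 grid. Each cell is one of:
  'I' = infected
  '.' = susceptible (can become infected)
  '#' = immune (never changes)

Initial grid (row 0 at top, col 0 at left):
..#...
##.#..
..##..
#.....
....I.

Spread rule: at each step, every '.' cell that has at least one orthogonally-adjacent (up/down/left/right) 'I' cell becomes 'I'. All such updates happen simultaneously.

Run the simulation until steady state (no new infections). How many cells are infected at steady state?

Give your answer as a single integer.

Answer: 20

Derivation:
Step 0 (initial): 1 infected
Step 1: +3 new -> 4 infected
Step 2: +4 new -> 8 infected
Step 3: +4 new -> 12 infected
Step 4: +4 new -> 16 infected
Step 5: +3 new -> 19 infected
Step 6: +1 new -> 20 infected
Step 7: +0 new -> 20 infected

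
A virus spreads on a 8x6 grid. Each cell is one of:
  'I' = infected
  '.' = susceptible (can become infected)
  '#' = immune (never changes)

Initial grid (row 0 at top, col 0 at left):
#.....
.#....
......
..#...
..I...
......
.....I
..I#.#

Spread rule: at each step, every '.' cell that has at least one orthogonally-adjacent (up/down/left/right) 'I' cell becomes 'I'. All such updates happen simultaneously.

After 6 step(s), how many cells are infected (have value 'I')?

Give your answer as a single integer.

Answer: 42

Derivation:
Step 0 (initial): 3 infected
Step 1: +7 new -> 10 infected
Step 2: +12 new -> 22 infected
Step 3: +7 new -> 29 infected
Step 4: +5 new -> 34 infected
Step 5: +5 new -> 39 infected
Step 6: +3 new -> 42 infected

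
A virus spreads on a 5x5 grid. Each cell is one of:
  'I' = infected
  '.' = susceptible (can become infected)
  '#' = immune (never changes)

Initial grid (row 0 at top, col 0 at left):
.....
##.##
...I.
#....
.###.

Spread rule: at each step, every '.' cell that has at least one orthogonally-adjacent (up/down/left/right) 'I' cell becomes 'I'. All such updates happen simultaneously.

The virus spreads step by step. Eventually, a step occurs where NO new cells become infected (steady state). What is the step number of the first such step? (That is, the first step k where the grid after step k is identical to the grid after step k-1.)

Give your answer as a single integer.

Step 0 (initial): 1 infected
Step 1: +3 new -> 4 infected
Step 2: +4 new -> 8 infected
Step 3: +4 new -> 12 infected
Step 4: +2 new -> 14 infected
Step 5: +2 new -> 16 infected
Step 6: +0 new -> 16 infected

Answer: 6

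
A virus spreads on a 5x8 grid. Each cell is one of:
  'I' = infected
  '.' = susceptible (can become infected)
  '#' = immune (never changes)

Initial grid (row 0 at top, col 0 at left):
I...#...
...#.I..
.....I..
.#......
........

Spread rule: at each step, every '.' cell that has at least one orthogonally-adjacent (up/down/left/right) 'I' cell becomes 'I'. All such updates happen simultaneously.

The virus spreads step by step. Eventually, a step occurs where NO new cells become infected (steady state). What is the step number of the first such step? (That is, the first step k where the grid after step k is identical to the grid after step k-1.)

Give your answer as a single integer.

Answer: 6

Derivation:
Step 0 (initial): 3 infected
Step 1: +8 new -> 11 infected
Step 2: +10 new -> 21 infected
Step 3: +10 new -> 31 infected
Step 4: +4 new -> 35 infected
Step 5: +2 new -> 37 infected
Step 6: +0 new -> 37 infected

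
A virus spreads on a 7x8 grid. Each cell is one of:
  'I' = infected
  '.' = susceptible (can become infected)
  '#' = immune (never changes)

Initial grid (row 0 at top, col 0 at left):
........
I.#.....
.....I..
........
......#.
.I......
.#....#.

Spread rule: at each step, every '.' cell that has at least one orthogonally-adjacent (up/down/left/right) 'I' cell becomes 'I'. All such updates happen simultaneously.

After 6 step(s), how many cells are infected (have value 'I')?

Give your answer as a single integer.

Step 0 (initial): 3 infected
Step 1: +10 new -> 13 infected
Step 2: +17 new -> 30 infected
Step 3: +14 new -> 44 infected
Step 4: +6 new -> 50 infected
Step 5: +1 new -> 51 infected
Step 6: +1 new -> 52 infected

Answer: 52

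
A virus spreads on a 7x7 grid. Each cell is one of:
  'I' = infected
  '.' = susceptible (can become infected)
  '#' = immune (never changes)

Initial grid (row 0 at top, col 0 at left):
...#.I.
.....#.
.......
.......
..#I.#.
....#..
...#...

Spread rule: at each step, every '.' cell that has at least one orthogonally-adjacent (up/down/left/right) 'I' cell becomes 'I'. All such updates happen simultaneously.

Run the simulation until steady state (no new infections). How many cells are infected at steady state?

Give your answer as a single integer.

Step 0 (initial): 2 infected
Step 1: +5 new -> 7 infected
Step 2: +6 new -> 13 infected
Step 3: +8 new -> 21 infected
Step 4: +8 new -> 29 infected
Step 5: +6 new -> 35 infected
Step 6: +3 new -> 38 infected
Step 7: +3 new -> 41 infected
Step 8: +1 new -> 42 infected
Step 9: +1 new -> 43 infected
Step 10: +0 new -> 43 infected

Answer: 43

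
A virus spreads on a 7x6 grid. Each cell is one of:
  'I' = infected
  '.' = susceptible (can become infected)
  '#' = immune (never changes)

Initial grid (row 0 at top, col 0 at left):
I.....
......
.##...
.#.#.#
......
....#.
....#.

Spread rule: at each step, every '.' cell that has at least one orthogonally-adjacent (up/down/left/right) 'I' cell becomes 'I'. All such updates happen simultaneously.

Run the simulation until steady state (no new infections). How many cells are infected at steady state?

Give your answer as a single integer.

Step 0 (initial): 1 infected
Step 1: +2 new -> 3 infected
Step 2: +3 new -> 6 infected
Step 3: +3 new -> 9 infected
Step 4: +3 new -> 12 infected
Step 5: +5 new -> 17 infected
Step 6: +5 new -> 22 infected
Step 7: +6 new -> 28 infected
Step 8: +3 new -> 31 infected
Step 9: +2 new -> 33 infected
Step 10: +1 new -> 34 infected
Step 11: +1 new -> 35 infected
Step 12: +0 new -> 35 infected

Answer: 35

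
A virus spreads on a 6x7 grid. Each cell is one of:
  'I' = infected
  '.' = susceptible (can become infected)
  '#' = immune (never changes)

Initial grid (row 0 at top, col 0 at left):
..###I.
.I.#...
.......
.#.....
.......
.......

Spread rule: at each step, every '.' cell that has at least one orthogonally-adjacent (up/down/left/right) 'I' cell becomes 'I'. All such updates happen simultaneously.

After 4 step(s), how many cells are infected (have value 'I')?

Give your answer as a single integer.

Step 0 (initial): 2 infected
Step 1: +6 new -> 8 infected
Step 2: +6 new -> 14 infected
Step 3: +6 new -> 20 infected
Step 4: +6 new -> 26 infected

Answer: 26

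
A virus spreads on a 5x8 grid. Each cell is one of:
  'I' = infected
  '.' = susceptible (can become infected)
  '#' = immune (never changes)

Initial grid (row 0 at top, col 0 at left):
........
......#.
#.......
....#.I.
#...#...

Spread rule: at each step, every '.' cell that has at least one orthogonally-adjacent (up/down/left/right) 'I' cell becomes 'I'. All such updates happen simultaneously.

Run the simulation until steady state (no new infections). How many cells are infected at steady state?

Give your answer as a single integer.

Step 0 (initial): 1 infected
Step 1: +4 new -> 5 infected
Step 2: +4 new -> 9 infected
Step 3: +3 new -> 12 infected
Step 4: +4 new -> 16 infected
Step 5: +5 new -> 21 infected
Step 6: +5 new -> 26 infected
Step 7: +4 new -> 30 infected
Step 8: +4 new -> 34 infected
Step 9: +1 new -> 35 infected
Step 10: +0 new -> 35 infected

Answer: 35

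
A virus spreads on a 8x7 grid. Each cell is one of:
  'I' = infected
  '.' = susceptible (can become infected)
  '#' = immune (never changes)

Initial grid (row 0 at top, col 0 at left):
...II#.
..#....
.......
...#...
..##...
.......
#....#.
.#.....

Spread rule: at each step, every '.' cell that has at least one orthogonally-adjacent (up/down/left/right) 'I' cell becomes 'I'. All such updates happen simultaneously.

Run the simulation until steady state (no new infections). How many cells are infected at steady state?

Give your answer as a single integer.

Answer: 47

Derivation:
Step 0 (initial): 2 infected
Step 1: +3 new -> 5 infected
Step 2: +4 new -> 9 infected
Step 3: +6 new -> 15 infected
Step 4: +7 new -> 22 infected
Step 5: +5 new -> 27 infected
Step 6: +6 new -> 33 infected
Step 7: +6 new -> 39 infected
Step 8: +6 new -> 45 infected
Step 9: +2 new -> 47 infected
Step 10: +0 new -> 47 infected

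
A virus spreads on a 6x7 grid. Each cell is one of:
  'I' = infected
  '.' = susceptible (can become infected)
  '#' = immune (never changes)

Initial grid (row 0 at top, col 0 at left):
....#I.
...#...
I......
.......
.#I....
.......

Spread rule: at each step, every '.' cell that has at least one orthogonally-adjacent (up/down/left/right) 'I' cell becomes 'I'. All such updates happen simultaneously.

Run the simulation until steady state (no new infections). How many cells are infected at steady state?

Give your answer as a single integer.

Answer: 39

Derivation:
Step 0 (initial): 3 infected
Step 1: +8 new -> 11 infected
Step 2: +12 new -> 23 infected
Step 3: +10 new -> 33 infected
Step 4: +4 new -> 37 infected
Step 5: +2 new -> 39 infected
Step 6: +0 new -> 39 infected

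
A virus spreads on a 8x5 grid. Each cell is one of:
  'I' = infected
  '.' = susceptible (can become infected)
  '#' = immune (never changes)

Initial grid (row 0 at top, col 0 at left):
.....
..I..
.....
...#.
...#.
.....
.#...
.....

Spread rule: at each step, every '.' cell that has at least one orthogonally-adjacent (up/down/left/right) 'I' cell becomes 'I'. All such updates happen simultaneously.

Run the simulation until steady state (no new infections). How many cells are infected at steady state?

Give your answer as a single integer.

Answer: 37

Derivation:
Step 0 (initial): 1 infected
Step 1: +4 new -> 5 infected
Step 2: +7 new -> 12 infected
Step 3: +6 new -> 18 infected
Step 4: +4 new -> 22 infected
Step 5: +5 new -> 27 infected
Step 6: +4 new -> 31 infected
Step 7: +4 new -> 35 infected
Step 8: +2 new -> 37 infected
Step 9: +0 new -> 37 infected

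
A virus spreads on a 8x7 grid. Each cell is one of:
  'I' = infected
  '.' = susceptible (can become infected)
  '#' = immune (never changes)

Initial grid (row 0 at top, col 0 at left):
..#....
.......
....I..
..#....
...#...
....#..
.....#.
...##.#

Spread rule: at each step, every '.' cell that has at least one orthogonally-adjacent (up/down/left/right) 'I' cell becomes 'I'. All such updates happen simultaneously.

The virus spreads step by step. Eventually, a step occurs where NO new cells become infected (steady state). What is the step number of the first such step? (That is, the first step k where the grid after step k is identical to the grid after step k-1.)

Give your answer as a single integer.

Step 0 (initial): 1 infected
Step 1: +4 new -> 5 infected
Step 2: +8 new -> 13 infected
Step 3: +7 new -> 20 infected
Step 4: +6 new -> 26 infected
Step 5: +5 new -> 31 infected
Step 6: +5 new -> 36 infected
Step 7: +3 new -> 39 infected
Step 8: +4 new -> 43 infected
Step 9: +3 new -> 46 infected
Step 10: +1 new -> 47 infected
Step 11: +0 new -> 47 infected

Answer: 11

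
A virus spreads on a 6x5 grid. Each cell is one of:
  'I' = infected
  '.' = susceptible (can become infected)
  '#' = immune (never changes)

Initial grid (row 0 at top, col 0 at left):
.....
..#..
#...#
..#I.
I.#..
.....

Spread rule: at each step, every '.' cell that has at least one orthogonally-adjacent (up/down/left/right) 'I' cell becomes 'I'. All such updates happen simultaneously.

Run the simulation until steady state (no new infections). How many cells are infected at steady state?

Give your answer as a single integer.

Answer: 25

Derivation:
Step 0 (initial): 2 infected
Step 1: +6 new -> 8 infected
Step 2: +6 new -> 14 infected
Step 3: +5 new -> 19 infected
Step 4: +3 new -> 22 infected
Step 5: +2 new -> 24 infected
Step 6: +1 new -> 25 infected
Step 7: +0 new -> 25 infected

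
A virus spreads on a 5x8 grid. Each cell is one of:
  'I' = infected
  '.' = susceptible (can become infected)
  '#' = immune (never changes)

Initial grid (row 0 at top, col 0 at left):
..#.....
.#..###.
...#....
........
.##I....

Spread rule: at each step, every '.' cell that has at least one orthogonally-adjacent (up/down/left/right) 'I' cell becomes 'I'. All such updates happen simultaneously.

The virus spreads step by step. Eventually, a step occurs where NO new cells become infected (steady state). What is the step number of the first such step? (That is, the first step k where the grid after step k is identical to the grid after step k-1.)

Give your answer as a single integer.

Step 0 (initial): 1 infected
Step 1: +2 new -> 3 infected
Step 2: +3 new -> 6 infected
Step 3: +5 new -> 11 infected
Step 4: +6 new -> 17 infected
Step 5: +5 new -> 22 infected
Step 6: +3 new -> 25 infected
Step 7: +3 new -> 28 infected
Step 8: +3 new -> 31 infected
Step 9: +1 new -> 32 infected
Step 10: +0 new -> 32 infected

Answer: 10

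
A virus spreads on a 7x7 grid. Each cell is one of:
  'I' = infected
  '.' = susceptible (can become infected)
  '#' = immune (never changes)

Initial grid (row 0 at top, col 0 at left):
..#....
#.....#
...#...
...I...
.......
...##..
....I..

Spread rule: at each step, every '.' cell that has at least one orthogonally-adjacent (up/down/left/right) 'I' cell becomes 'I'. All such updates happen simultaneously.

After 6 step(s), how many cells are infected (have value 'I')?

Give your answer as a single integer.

Answer: 43

Derivation:
Step 0 (initial): 2 infected
Step 1: +5 new -> 7 infected
Step 2: +9 new -> 16 infected
Step 3: +11 new -> 27 infected
Step 4: +10 new -> 37 infected
Step 5: +4 new -> 41 infected
Step 6: +2 new -> 43 infected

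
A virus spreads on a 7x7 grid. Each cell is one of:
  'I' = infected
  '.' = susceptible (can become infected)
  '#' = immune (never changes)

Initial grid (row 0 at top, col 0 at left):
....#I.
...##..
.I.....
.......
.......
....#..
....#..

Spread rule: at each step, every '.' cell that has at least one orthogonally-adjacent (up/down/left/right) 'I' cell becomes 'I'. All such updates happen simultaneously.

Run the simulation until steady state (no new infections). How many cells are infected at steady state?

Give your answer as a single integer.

Answer: 44

Derivation:
Step 0 (initial): 2 infected
Step 1: +6 new -> 8 infected
Step 2: +9 new -> 17 infected
Step 3: +9 new -> 26 infected
Step 4: +8 new -> 34 infected
Step 5: +6 new -> 40 infected
Step 6: +3 new -> 43 infected
Step 7: +1 new -> 44 infected
Step 8: +0 new -> 44 infected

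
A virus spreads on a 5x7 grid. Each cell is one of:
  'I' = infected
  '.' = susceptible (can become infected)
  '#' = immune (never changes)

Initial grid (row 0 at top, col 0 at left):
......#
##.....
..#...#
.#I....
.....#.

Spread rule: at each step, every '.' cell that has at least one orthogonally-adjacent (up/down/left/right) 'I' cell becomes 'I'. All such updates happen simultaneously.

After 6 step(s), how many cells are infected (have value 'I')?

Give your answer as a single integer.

Answer: 27

Derivation:
Step 0 (initial): 1 infected
Step 1: +2 new -> 3 infected
Step 2: +4 new -> 7 infected
Step 3: +5 new -> 12 infected
Step 4: +6 new -> 18 infected
Step 5: +5 new -> 23 infected
Step 6: +4 new -> 27 infected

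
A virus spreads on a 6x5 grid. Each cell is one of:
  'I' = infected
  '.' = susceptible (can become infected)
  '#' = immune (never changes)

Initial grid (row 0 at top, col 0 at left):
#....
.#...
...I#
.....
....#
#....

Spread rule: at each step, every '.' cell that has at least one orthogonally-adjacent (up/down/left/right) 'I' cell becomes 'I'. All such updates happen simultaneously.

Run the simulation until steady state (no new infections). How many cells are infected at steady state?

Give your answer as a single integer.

Step 0 (initial): 1 infected
Step 1: +3 new -> 4 infected
Step 2: +7 new -> 11 infected
Step 3: +6 new -> 17 infected
Step 4: +6 new -> 23 infected
Step 5: +2 new -> 25 infected
Step 6: +0 new -> 25 infected

Answer: 25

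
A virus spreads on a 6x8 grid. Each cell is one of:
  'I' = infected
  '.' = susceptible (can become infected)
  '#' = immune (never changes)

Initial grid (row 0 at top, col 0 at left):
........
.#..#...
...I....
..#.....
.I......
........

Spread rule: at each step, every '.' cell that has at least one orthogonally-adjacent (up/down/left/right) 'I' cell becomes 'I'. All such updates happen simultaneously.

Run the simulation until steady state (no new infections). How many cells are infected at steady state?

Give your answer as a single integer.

Step 0 (initial): 2 infected
Step 1: +8 new -> 10 infected
Step 2: +9 new -> 19 infected
Step 3: +8 new -> 27 infected
Step 4: +8 new -> 35 infected
Step 5: +6 new -> 41 infected
Step 6: +3 new -> 44 infected
Step 7: +1 new -> 45 infected
Step 8: +0 new -> 45 infected

Answer: 45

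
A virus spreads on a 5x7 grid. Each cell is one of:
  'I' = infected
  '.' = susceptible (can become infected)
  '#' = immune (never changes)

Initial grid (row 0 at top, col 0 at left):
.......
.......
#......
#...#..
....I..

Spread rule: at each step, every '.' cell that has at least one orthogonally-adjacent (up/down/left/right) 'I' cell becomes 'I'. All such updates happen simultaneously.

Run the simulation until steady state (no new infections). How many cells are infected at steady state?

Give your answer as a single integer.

Answer: 32

Derivation:
Step 0 (initial): 1 infected
Step 1: +2 new -> 3 infected
Step 2: +4 new -> 7 infected
Step 3: +5 new -> 12 infected
Step 4: +7 new -> 19 infected
Step 5: +6 new -> 25 infected
Step 6: +4 new -> 29 infected
Step 7: +2 new -> 31 infected
Step 8: +1 new -> 32 infected
Step 9: +0 new -> 32 infected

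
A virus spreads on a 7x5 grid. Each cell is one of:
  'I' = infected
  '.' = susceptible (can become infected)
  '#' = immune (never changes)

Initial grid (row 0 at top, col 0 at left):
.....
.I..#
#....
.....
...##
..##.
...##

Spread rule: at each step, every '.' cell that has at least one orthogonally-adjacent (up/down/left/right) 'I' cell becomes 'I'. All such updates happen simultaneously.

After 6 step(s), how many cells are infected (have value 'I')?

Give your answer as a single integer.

Step 0 (initial): 1 infected
Step 1: +4 new -> 5 infected
Step 2: +5 new -> 10 infected
Step 3: +5 new -> 15 infected
Step 4: +6 new -> 21 infected
Step 5: +3 new -> 24 infected
Step 6: +2 new -> 26 infected

Answer: 26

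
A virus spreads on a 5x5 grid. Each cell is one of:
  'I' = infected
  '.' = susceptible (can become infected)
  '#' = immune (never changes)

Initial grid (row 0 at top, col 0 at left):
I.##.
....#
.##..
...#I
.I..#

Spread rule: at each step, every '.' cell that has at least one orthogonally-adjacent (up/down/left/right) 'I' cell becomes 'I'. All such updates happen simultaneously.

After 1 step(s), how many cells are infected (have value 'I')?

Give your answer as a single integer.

Step 0 (initial): 3 infected
Step 1: +6 new -> 9 infected

Answer: 9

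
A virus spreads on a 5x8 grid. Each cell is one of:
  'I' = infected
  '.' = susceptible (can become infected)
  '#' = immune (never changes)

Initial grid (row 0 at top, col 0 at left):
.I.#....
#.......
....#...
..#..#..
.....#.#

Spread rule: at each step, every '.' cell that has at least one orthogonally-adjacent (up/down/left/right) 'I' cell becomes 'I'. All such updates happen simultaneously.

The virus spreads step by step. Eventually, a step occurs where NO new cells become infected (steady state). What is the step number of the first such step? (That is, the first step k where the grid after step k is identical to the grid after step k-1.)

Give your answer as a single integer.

Step 0 (initial): 1 infected
Step 1: +3 new -> 4 infected
Step 2: +2 new -> 6 infected
Step 3: +4 new -> 10 infected
Step 4: +4 new -> 14 infected
Step 5: +5 new -> 19 infected
Step 6: +5 new -> 24 infected
Step 7: +4 new -> 28 infected
Step 8: +3 new -> 31 infected
Step 9: +2 new -> 33 infected
Step 10: +0 new -> 33 infected

Answer: 10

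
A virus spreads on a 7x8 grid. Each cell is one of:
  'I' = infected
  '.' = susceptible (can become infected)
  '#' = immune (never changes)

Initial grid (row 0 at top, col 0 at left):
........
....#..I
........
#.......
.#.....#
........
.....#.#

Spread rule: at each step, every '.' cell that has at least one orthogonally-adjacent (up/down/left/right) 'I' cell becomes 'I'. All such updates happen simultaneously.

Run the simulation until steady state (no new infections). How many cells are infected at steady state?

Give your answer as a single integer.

Answer: 50

Derivation:
Step 0 (initial): 1 infected
Step 1: +3 new -> 4 infected
Step 2: +4 new -> 8 infected
Step 3: +3 new -> 11 infected
Step 4: +4 new -> 15 infected
Step 5: +5 new -> 20 infected
Step 6: +8 new -> 28 infected
Step 7: +6 new -> 34 infected
Step 8: +7 new -> 41 infected
Step 9: +3 new -> 44 infected
Step 10: +2 new -> 46 infected
Step 11: +2 new -> 48 infected
Step 12: +2 new -> 50 infected
Step 13: +0 new -> 50 infected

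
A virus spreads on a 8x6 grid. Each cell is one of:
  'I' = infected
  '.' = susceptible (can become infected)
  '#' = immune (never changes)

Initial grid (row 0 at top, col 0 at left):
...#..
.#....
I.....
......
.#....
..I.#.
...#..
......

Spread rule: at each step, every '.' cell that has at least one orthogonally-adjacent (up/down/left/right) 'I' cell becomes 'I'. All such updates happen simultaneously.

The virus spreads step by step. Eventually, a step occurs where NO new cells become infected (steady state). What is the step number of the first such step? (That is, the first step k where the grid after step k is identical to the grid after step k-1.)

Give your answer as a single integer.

Step 0 (initial): 2 infected
Step 1: +7 new -> 9 infected
Step 2: +9 new -> 18 infected
Step 3: +8 new -> 26 infected
Step 4: +7 new -> 33 infected
Step 5: +6 new -> 39 infected
Step 6: +3 new -> 42 infected
Step 7: +1 new -> 43 infected
Step 8: +0 new -> 43 infected

Answer: 8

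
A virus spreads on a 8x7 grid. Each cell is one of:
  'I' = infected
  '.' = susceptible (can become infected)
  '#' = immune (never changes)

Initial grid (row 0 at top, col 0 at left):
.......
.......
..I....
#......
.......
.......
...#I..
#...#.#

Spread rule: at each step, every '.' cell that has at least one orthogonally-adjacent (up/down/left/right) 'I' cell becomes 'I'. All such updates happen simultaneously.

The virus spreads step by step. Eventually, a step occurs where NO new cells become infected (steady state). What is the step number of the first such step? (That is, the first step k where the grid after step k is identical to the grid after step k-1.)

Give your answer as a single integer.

Step 0 (initial): 2 infected
Step 1: +6 new -> 8 infected
Step 2: +13 new -> 21 infected
Step 3: +11 new -> 32 infected
Step 4: +9 new -> 41 infected
Step 5: +6 new -> 47 infected
Step 6: +4 new -> 51 infected
Step 7: +0 new -> 51 infected

Answer: 7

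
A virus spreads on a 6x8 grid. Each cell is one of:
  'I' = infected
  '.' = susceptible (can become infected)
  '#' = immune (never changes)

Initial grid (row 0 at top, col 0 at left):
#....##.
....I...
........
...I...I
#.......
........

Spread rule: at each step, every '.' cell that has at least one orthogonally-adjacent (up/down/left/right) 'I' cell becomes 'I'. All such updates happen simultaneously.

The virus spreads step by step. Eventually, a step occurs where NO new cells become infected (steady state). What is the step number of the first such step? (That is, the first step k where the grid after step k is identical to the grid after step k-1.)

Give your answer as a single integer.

Step 0 (initial): 3 infected
Step 1: +11 new -> 14 infected
Step 2: +14 new -> 28 infected
Step 3: +10 new -> 38 infected
Step 4: +5 new -> 43 infected
Step 5: +1 new -> 44 infected
Step 6: +0 new -> 44 infected

Answer: 6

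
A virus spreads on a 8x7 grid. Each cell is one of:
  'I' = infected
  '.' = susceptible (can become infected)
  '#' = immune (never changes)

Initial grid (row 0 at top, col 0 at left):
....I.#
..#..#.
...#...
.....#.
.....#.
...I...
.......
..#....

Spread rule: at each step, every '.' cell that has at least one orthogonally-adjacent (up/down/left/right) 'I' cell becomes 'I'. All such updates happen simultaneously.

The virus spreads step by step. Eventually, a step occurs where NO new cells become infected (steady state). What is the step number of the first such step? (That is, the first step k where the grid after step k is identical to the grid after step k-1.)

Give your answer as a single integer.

Step 0 (initial): 2 infected
Step 1: +7 new -> 9 infected
Step 2: +11 new -> 20 infected
Step 3: +10 new -> 30 infected
Step 4: +11 new -> 41 infected
Step 5: +7 new -> 48 infected
Step 6: +1 new -> 49 infected
Step 7: +0 new -> 49 infected

Answer: 7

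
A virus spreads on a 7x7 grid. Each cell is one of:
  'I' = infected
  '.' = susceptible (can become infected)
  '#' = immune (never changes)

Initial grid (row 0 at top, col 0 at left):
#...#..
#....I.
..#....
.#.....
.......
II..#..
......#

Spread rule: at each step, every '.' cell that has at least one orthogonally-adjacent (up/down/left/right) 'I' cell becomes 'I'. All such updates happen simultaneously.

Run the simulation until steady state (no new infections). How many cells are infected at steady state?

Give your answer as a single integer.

Answer: 42

Derivation:
Step 0 (initial): 3 infected
Step 1: +9 new -> 12 infected
Step 2: +9 new -> 21 infected
Step 3: +10 new -> 31 infected
Step 4: +8 new -> 39 infected
Step 5: +3 new -> 42 infected
Step 6: +0 new -> 42 infected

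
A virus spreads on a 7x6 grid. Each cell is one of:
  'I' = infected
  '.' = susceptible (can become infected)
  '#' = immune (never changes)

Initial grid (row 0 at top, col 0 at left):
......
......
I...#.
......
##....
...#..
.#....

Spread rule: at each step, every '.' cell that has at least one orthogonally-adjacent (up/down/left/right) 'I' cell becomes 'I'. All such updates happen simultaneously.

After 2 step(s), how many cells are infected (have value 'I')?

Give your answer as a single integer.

Step 0 (initial): 1 infected
Step 1: +3 new -> 4 infected
Step 2: +4 new -> 8 infected

Answer: 8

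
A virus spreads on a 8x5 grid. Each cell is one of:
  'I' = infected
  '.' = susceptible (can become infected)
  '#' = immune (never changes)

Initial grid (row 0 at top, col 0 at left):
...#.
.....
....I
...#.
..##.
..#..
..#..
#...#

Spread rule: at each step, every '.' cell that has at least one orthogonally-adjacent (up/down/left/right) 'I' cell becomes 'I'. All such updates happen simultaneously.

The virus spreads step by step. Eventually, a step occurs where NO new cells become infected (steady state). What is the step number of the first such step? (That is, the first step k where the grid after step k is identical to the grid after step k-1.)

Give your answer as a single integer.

Step 0 (initial): 1 infected
Step 1: +3 new -> 4 infected
Step 2: +4 new -> 8 infected
Step 3: +4 new -> 12 infected
Step 4: +6 new -> 18 infected
Step 5: +5 new -> 23 infected
Step 6: +4 new -> 27 infected
Step 7: +3 new -> 30 infected
Step 8: +2 new -> 32 infected
Step 9: +0 new -> 32 infected

Answer: 9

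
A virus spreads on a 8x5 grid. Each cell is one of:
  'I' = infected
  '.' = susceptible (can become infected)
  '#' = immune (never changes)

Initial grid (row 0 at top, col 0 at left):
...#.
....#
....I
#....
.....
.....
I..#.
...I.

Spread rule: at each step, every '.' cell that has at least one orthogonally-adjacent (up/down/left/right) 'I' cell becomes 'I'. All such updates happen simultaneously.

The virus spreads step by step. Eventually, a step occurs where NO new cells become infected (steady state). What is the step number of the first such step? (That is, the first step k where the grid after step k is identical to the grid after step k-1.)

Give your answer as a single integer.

Step 0 (initial): 3 infected
Step 1: +7 new -> 10 infected
Step 2: +9 new -> 19 infected
Step 3: +7 new -> 26 infected
Step 4: +6 new -> 32 infected
Step 5: +2 new -> 34 infected
Step 6: +1 new -> 35 infected
Step 7: +0 new -> 35 infected

Answer: 7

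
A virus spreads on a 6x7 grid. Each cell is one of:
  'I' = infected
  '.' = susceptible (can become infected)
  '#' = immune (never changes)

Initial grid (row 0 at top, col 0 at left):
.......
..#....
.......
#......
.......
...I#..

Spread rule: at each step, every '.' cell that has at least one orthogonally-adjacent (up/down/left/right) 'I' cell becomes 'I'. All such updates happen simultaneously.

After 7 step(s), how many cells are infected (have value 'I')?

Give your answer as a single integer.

Answer: 37

Derivation:
Step 0 (initial): 1 infected
Step 1: +2 new -> 3 infected
Step 2: +4 new -> 7 infected
Step 3: +6 new -> 13 infected
Step 4: +8 new -> 21 infected
Step 5: +6 new -> 27 infected
Step 6: +6 new -> 33 infected
Step 7: +4 new -> 37 infected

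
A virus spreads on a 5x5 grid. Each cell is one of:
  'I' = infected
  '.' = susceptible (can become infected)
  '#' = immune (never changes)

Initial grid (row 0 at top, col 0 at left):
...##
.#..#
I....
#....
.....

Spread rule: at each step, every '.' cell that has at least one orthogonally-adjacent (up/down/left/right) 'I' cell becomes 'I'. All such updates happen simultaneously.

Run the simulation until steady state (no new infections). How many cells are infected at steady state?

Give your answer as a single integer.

Answer: 20

Derivation:
Step 0 (initial): 1 infected
Step 1: +2 new -> 3 infected
Step 2: +3 new -> 6 infected
Step 3: +5 new -> 11 infected
Step 4: +6 new -> 17 infected
Step 5: +2 new -> 19 infected
Step 6: +1 new -> 20 infected
Step 7: +0 new -> 20 infected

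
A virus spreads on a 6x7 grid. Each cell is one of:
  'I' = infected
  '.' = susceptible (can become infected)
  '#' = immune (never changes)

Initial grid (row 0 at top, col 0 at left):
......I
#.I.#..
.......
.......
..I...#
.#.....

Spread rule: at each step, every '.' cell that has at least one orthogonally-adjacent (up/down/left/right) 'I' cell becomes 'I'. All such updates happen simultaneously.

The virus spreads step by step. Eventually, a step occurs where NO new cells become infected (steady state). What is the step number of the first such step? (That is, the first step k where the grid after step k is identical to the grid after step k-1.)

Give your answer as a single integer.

Step 0 (initial): 3 infected
Step 1: +10 new -> 13 infected
Step 2: +12 new -> 25 infected
Step 3: +10 new -> 35 infected
Step 4: +2 new -> 37 infected
Step 5: +1 new -> 38 infected
Step 6: +0 new -> 38 infected

Answer: 6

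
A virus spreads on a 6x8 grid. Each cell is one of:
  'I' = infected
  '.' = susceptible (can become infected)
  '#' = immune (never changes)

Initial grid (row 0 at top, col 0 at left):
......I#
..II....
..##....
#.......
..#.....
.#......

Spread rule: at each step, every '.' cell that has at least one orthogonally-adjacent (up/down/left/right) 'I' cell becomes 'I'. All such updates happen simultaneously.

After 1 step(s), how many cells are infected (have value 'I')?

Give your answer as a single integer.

Answer: 9

Derivation:
Step 0 (initial): 3 infected
Step 1: +6 new -> 9 infected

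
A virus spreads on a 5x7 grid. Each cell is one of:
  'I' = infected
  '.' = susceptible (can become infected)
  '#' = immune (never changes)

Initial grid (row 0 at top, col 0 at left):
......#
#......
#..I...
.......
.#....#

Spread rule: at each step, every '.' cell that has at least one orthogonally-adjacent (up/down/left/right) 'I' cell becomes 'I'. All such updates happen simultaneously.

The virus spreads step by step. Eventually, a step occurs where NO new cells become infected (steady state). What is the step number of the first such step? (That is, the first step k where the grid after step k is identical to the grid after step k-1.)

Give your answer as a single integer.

Step 0 (initial): 1 infected
Step 1: +4 new -> 5 infected
Step 2: +8 new -> 13 infected
Step 3: +9 new -> 22 infected
Step 4: +6 new -> 28 infected
Step 5: +2 new -> 30 infected
Step 6: +0 new -> 30 infected

Answer: 6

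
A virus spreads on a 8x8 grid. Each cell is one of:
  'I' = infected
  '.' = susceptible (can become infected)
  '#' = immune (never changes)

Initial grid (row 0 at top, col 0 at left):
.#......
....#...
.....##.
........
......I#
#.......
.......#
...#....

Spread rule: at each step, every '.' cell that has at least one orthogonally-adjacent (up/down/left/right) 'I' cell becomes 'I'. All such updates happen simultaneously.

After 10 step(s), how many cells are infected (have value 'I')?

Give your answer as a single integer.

Answer: 56

Derivation:
Step 0 (initial): 1 infected
Step 1: +3 new -> 4 infected
Step 2: +6 new -> 10 infected
Step 3: +6 new -> 16 infected
Step 4: +8 new -> 24 infected
Step 5: +8 new -> 32 infected
Step 6: +8 new -> 40 infected
Step 7: +7 new -> 47 infected
Step 8: +6 new -> 53 infected
Step 9: +2 new -> 55 infected
Step 10: +1 new -> 56 infected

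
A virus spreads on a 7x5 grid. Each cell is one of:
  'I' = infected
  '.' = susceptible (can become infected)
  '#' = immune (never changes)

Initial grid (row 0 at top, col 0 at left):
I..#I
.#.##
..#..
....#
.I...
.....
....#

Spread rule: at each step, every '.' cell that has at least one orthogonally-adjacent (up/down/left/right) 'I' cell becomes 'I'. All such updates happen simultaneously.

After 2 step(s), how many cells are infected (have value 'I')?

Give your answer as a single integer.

Step 0 (initial): 3 infected
Step 1: +6 new -> 9 infected
Step 2: +9 new -> 18 infected

Answer: 18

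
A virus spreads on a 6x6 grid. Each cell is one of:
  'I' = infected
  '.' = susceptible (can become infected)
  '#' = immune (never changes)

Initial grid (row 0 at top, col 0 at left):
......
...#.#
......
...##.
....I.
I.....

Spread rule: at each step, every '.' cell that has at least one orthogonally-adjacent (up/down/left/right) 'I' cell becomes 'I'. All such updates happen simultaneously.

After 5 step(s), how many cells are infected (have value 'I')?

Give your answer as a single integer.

Answer: 27

Derivation:
Step 0 (initial): 2 infected
Step 1: +5 new -> 7 infected
Step 2: +7 new -> 14 infected
Step 3: +4 new -> 18 infected
Step 4: +4 new -> 22 infected
Step 5: +5 new -> 27 infected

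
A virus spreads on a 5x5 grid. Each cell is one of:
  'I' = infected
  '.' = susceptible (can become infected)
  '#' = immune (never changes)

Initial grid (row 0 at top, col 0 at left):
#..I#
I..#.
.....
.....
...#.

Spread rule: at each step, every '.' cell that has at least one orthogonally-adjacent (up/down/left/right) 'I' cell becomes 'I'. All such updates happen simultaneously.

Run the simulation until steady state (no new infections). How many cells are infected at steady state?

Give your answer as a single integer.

Step 0 (initial): 2 infected
Step 1: +3 new -> 5 infected
Step 2: +4 new -> 9 infected
Step 3: +3 new -> 12 infected
Step 4: +3 new -> 15 infected
Step 5: +3 new -> 18 infected
Step 6: +2 new -> 20 infected
Step 7: +1 new -> 21 infected
Step 8: +0 new -> 21 infected

Answer: 21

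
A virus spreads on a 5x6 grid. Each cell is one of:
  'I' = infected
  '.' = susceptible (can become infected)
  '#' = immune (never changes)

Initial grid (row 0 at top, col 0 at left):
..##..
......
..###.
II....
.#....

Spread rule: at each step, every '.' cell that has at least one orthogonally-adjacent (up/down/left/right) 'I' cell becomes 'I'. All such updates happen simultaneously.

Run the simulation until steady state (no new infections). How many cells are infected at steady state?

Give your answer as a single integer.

Answer: 24

Derivation:
Step 0 (initial): 2 infected
Step 1: +4 new -> 6 infected
Step 2: +4 new -> 10 infected
Step 3: +5 new -> 15 infected
Step 4: +3 new -> 18 infected
Step 5: +3 new -> 21 infected
Step 6: +2 new -> 23 infected
Step 7: +1 new -> 24 infected
Step 8: +0 new -> 24 infected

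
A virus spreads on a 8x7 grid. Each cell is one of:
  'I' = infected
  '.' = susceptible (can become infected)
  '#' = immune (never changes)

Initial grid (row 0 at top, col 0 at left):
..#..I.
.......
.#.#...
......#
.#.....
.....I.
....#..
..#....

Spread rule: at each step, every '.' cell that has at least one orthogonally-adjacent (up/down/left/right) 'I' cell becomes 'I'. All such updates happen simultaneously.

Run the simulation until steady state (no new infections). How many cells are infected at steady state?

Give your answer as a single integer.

Step 0 (initial): 2 infected
Step 1: +7 new -> 9 infected
Step 2: +10 new -> 19 infected
Step 3: +9 new -> 28 infected
Step 4: +6 new -> 34 infected
Step 5: +5 new -> 39 infected
Step 6: +6 new -> 45 infected
Step 7: +4 new -> 49 infected
Step 8: +0 new -> 49 infected

Answer: 49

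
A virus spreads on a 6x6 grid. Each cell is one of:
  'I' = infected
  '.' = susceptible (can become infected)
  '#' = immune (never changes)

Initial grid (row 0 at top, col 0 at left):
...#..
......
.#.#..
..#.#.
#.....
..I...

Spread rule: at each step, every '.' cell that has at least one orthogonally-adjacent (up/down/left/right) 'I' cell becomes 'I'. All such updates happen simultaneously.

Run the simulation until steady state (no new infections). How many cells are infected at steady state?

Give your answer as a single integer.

Answer: 30

Derivation:
Step 0 (initial): 1 infected
Step 1: +3 new -> 4 infected
Step 2: +4 new -> 8 infected
Step 3: +4 new -> 12 infected
Step 4: +2 new -> 14 infected
Step 5: +2 new -> 16 infected
Step 6: +2 new -> 18 infected
Step 7: +4 new -> 22 infected
Step 8: +4 new -> 26 infected
Step 9: +4 new -> 30 infected
Step 10: +0 new -> 30 infected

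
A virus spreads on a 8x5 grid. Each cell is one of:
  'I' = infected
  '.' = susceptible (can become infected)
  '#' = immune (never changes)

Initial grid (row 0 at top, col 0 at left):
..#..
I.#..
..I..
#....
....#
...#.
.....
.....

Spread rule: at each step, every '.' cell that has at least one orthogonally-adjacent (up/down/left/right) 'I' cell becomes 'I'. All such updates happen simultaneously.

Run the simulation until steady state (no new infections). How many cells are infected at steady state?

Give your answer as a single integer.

Answer: 35

Derivation:
Step 0 (initial): 2 infected
Step 1: +6 new -> 8 infected
Step 2: +6 new -> 14 infected
Step 3: +6 new -> 20 infected
Step 4: +4 new -> 24 infected
Step 5: +4 new -> 28 infected
Step 6: +4 new -> 32 infected
Step 7: +3 new -> 35 infected
Step 8: +0 new -> 35 infected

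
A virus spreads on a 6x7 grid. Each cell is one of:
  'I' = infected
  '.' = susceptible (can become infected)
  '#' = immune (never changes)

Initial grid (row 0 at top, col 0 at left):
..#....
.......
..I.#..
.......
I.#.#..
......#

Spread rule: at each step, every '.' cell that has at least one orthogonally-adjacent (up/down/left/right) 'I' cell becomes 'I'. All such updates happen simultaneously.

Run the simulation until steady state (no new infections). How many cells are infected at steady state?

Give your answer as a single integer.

Answer: 37

Derivation:
Step 0 (initial): 2 infected
Step 1: +7 new -> 9 infected
Step 2: +6 new -> 15 infected
Step 3: +7 new -> 22 infected
Step 4: +5 new -> 27 infected
Step 5: +6 new -> 33 infected
Step 6: +4 new -> 37 infected
Step 7: +0 new -> 37 infected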